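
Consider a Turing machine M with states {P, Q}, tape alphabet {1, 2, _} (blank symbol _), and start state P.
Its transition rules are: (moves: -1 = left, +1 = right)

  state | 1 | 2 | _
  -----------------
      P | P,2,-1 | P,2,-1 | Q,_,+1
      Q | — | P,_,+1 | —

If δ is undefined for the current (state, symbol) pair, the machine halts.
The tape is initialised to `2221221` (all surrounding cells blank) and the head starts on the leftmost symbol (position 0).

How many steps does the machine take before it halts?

state=P head=0 tape=_[2]221221__   (P,2)→(P,2,-1)
state=P head=-1 tape=[_]2221221__   (P,_)→(Q,_,+1)
state=Q head=0 tape=_[2]221221__   (Q,2)→(P,_,+1)
state=P head=1 tape=__[2]21221__   (P,2)→(P,2,-1)
state=P head=0 tape=_[_]221221__   (P,_)→(Q,_,+1)
state=Q head=1 tape=__[2]21221__   (Q,2)→(P,_,+1)
state=P head=2 tape=___[2]1221__   (P,2)→(P,2,-1)
state=P head=1 tape=__[_]21221__   (P,_)→(Q,_,+1)
state=Q head=2 tape=___[2]1221__   (Q,2)→(P,_,+1)
state=P head=3 tape=____[1]221__   (P,1)→(P,2,-1)
state=P head=2 tape=___[_]2221__   (P,_)→(Q,_,+1)
state=Q head=3 tape=____[2]221__   (Q,2)→(P,_,+1)
state=P head=4 tape=_____[2]21__   (P,2)→(P,2,-1)
state=P head=3 tape=____[_]221__   (P,_)→(Q,_,+1)
state=Q head=4 tape=_____[2]21__   (Q,2)→(P,_,+1)
state=P head=5 tape=______[2]1__   (P,2)→(P,2,-1)
state=P head=4 tape=_____[_]21__   (P,_)→(Q,_,+1)
state=Q head=5 tape=______[2]1__   (Q,2)→(P,_,+1)
state=P head=6 tape=_______[1]__   (P,1)→(P,2,-1)
state=P head=5 tape=______[_]2__   (P,_)→(Q,_,+1)
state=Q head=6 tape=_______[2]__   (Q,2)→(P,_,+1)
state=P head=7 tape=________[_]_   (P,_)→(Q,_,+1)
state=Q head=8 tape=_________[_]
M halts after 22 transitions.

22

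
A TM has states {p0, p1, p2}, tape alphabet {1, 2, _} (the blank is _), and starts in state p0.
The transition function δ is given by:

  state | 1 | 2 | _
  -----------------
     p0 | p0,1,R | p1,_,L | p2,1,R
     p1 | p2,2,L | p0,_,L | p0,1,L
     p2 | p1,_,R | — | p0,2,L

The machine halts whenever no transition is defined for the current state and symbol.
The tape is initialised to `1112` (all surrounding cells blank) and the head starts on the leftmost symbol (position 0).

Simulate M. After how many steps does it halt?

21

state=p0 head=0 tape=__[1]112   (p0,1)→(p0,1,R)
state=p0 head=1 tape=__1[1]12   (p0,1)→(p0,1,R)
state=p0 head=2 tape=__11[1]2   (p0,1)→(p0,1,R)
state=p0 head=3 tape=__111[2]   (p0,2)→(p1,_,L)
state=p1 head=2 tape=__11[1]_   (p1,1)→(p2,2,L)
state=p2 head=1 tape=__1[1]2_   (p2,1)→(p1,_,R)
state=p1 head=2 tape=__1_[2]_   (p1,2)→(p0,_,L)
state=p0 head=1 tape=__1[_]__   (p0,_)→(p2,1,R)
state=p2 head=2 tape=__11[_]_   (p2,_)→(p0,2,L)
state=p0 head=1 tape=__1[1]2_   (p0,1)→(p0,1,R)
state=p0 head=2 tape=__11[2]_   (p0,2)→(p1,_,L)
state=p1 head=1 tape=__1[1]__   (p1,1)→(p2,2,L)
state=p2 head=0 tape=__[1]2__   (p2,1)→(p1,_,R)
state=p1 head=1 tape=___[2]__   (p1,2)→(p0,_,L)
state=p0 head=0 tape=__[_]___   (p0,_)→(p2,1,R)
state=p2 head=1 tape=__1[_]__   (p2,_)→(p0,2,L)
state=p0 head=0 tape=__[1]2__   (p0,1)→(p0,1,R)
state=p0 head=1 tape=__1[2]__   (p0,2)→(p1,_,L)
state=p1 head=0 tape=__[1]___   (p1,1)→(p2,2,L)
state=p2 head=-1 tape=_[_]2___   (p2,_)→(p0,2,L)
state=p0 head=-2 tape=[_]22___   (p0,_)→(p2,1,R)
state=p2 head=-1 tape=1[2]2___
M halts after 21 transitions.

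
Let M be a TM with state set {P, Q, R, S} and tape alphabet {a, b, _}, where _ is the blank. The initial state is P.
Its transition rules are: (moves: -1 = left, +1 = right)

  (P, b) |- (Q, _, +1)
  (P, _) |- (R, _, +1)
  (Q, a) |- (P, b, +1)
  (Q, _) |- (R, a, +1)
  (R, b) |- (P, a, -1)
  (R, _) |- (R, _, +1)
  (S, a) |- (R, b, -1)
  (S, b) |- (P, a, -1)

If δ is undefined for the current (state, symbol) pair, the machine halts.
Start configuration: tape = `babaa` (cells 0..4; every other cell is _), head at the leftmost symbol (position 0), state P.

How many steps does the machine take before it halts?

4

state=P head=0 tape=[b]abaa   (P,b)→(Q,_,+1)
state=Q head=1 tape=_[a]baa   (Q,a)→(P,b,+1)
state=P head=2 tape=_b[b]aa   (P,b)→(Q,_,+1)
state=Q head=3 tape=_b_[a]a   (Q,a)→(P,b,+1)
state=P head=4 tape=_b_b[a]
M halts after 4 transitions.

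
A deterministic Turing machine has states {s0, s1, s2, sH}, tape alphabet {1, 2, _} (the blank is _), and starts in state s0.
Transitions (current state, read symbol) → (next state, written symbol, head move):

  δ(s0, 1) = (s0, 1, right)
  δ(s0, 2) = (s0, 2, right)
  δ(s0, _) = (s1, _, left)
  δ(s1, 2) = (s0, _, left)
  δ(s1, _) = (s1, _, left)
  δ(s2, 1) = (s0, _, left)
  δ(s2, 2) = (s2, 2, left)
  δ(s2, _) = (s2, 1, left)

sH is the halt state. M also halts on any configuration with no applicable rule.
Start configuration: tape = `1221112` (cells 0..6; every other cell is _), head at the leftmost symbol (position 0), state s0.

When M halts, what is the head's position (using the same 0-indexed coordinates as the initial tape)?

5

s0 | [1]221112_   read 1 → write 1, move right, go to s0
s0 | 1[2]21112_   read 2 → write 2, move right, go to s0
s0 | 12[2]1112_   read 2 → write 2, move right, go to s0
s0 | 122[1]112_   read 1 → write 1, move right, go to s0
s0 | 1221[1]12_   read 1 → write 1, move right, go to s0
s0 | 12211[1]2_   read 1 → write 1, move right, go to s0
s0 | 122111[2]_   read 2 → write 2, move right, go to s0
s0 | 1221112[_]   read _ → write _, move left, go to s1
s1 | 122111[2]_   read 2 → write _, move left, go to s0
s0 | 12211[1]__   read 1 → write 1, move right, go to s0
s0 | 122111[_]_   read _ → write _, move left, go to s1
s1 | 12211[1]__
At halt the head is at cell 5.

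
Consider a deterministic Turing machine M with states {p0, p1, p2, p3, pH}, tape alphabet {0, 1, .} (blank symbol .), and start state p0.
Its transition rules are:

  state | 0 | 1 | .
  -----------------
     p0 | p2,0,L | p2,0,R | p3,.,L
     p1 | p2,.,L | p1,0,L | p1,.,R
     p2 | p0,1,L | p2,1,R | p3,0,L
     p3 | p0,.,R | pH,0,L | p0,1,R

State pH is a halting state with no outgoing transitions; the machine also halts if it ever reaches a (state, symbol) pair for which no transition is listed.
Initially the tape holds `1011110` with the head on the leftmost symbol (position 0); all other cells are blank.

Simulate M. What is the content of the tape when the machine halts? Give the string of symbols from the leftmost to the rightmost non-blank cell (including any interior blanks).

0011111000

p0 | ..[1]011110.   read 1 → write 0, move R, go to p2
p2 | ..0[0]11110.   read 0 → write 1, move L, go to p0
p0 | ..[0]111110.   read 0 → write 0, move L, go to p2
p2 | .[.]0111110.   read . → write 0, move L, go to p3
p3 | [.]00111110.   read . → write 1, move R, go to p0
p0 | 1[0]0111110.   read 0 → write 0, move L, go to p2
p2 | [1]00111110.   read 1 → write 1, move R, go to p2
p2 | 1[0]0111110.   read 0 → write 1, move L, go to p0
p0 | [1]10111110.   read 1 → write 0, move R, go to p2
p2 | 0[1]0111110.   read 1 → write 1, move R, go to p2
p2 | 01[0]111110.   read 0 → write 1, move L, go to p0
p0 | 0[1]1111110.   read 1 → write 0, move R, go to p2
p2 | 00[1]111110.   read 1 → write 1, move R, go to p2
p2 | 001[1]11110.   read 1 → write 1, move R, go to p2
p2 | 0011[1]1110.   read 1 → write 1, move R, go to p2
p2 | 00111[1]110.   read 1 → write 1, move R, go to p2
p2 | 001111[1]10.   read 1 → write 1, move R, go to p2
p2 | 0011111[1]0.   read 1 → write 1, move R, go to p2
p2 | 00111111[0].   read 0 → write 1, move L, go to p0
p0 | 0011111[1]1.   read 1 → write 0, move R, go to p2
p2 | 00111110[1].   read 1 → write 1, move R, go to p2
p2 | 001111101[.]   read . → write 0, move L, go to p3
p3 | 00111110[1]0   read 1 → write 0, move L, go to pH
pH | 0011111[0]00
The non-blank tape span at halt is 0011111000.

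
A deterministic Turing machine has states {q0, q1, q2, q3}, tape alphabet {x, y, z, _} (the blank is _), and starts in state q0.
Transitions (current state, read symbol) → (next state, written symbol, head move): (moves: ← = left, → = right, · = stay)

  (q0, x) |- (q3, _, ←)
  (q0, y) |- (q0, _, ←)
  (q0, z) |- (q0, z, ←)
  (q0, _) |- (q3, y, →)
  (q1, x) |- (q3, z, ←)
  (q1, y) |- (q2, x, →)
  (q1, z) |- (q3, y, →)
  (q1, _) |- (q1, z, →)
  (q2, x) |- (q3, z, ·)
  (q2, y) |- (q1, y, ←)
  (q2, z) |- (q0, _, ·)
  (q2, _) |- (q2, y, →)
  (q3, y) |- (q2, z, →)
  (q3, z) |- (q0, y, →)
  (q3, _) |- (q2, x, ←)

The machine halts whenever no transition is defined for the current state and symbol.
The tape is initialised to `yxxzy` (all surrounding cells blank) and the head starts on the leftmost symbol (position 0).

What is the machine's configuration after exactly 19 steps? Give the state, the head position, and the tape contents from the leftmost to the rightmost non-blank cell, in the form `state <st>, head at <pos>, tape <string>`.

state q0, head at -1, tape y_z__zy

state=q0 head=0 tape=__[y]xxzy   (q0,y)→(q0,_,←)
state=q0 head=-1 tape=_[_]_xxzy   (q0,_)→(q3,y,→)
state=q3 head=0 tape=_y[_]xxzy   (q3,_)→(q2,x,←)
state=q2 head=-1 tape=_[y]xxxzy   (q2,y)→(q1,y,←)
state=q1 head=-2 tape=[_]yxxxzy   (q1,_)→(q1,z,→)
state=q1 head=-1 tape=z[y]xxxzy   (q1,y)→(q2,x,→)
state=q2 head=0 tape=zx[x]xxzy   (q2,x)→(q3,z,·)
state=q3 head=0 tape=zx[z]xxzy   (q3,z)→(q0,y,→)
state=q0 head=1 tape=zxy[x]xzy   (q0,x)→(q3,_,←)
state=q3 head=0 tape=zx[y]_xzy   (q3,y)→(q2,z,→)
state=q2 head=1 tape=zxz[_]xzy   (q2,_)→(q2,y,→)
state=q2 head=2 tape=zxzy[x]zy   (q2,x)→(q3,z,·)
state=q3 head=2 tape=zxzy[z]zy   (q3,z)→(q0,y,→)
state=q0 head=3 tape=zxzyy[z]y   (q0,z)→(q0,z,←)
state=q0 head=2 tape=zxzy[y]zy   (q0,y)→(q0,_,←)
state=q0 head=1 tape=zxz[y]_zy   (q0,y)→(q0,_,←)
state=q0 head=0 tape=zx[z]__zy   (q0,z)→(q0,z,←)
state=q0 head=-1 tape=z[x]z__zy   (q0,x)→(q3,_,←)
state=q3 head=-2 tape=[z]_z__zy   (q3,z)→(q0,y,→)
state=q0 head=-1 tape=y[_]z__zy
After 19 steps: state q0, head at -1, tape y_z__zy.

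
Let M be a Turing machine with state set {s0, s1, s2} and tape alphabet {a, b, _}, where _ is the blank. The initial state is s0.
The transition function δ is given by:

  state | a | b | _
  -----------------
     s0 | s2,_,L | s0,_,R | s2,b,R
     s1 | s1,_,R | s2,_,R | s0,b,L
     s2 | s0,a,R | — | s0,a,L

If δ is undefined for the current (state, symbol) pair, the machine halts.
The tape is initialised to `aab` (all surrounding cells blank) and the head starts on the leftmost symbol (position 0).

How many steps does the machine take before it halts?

s0 | __[a]ab___   read a → write _, move L, go to s2
s2 | _[_]_ab___   read _ → write a, move L, go to s0
s0 | [_]a_ab___   read _ → write b, move R, go to s2
s2 | b[a]_ab___   read a → write a, move R, go to s0
s0 | ba[_]ab___   read _ → write b, move R, go to s2
s2 | bab[a]b___   read a → write a, move R, go to s0
s0 | baba[b]___   read b → write _, move R, go to s0
s0 | baba_[_]__   read _ → write b, move R, go to s2
s2 | baba_b[_]_   read _ → write a, move L, go to s0
s0 | baba_[b]a_   read b → write _, move R, go to s0
s0 | baba__[a]_   read a → write _, move L, go to s2
s2 | baba_[_]__   read _ → write a, move L, go to s0
s0 | baba[_]a__   read _ → write b, move R, go to s2
s2 | babab[a]__   read a → write a, move R, go to s0
s0 | bababa[_]_   read _ → write b, move R, go to s2
s2 | bababab[_]   read _ → write a, move L, go to s0
s0 | bababa[b]a   read b → write _, move R, go to s0
s0 | bababa_[a]   read a → write _, move L, go to s2
s2 | bababa[_]_   read _ → write a, move L, go to s0
s0 | babab[a]a_   read a → write _, move L, go to s2
s2 | baba[b]_a_
M halts after 20 transitions.

20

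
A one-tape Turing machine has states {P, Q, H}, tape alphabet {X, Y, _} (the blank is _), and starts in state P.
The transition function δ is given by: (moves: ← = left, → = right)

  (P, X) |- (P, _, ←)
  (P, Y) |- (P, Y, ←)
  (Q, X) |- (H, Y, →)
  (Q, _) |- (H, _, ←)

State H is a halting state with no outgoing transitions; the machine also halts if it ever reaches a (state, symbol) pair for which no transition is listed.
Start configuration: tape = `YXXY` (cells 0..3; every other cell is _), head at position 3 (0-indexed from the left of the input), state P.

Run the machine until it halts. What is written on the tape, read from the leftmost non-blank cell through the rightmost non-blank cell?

state=P head=3 tape=_YXX[Y]   (P,Y)→(P,Y,←)
state=P head=2 tape=_YX[X]Y   (P,X)→(P,_,←)
state=P head=1 tape=_Y[X]_Y   (P,X)→(P,_,←)
state=P head=0 tape=_[Y]__Y   (P,Y)→(P,Y,←)
state=P head=-1 tape=[_]Y__Y
The non-blank tape span at halt is Y__Y.

Y__Y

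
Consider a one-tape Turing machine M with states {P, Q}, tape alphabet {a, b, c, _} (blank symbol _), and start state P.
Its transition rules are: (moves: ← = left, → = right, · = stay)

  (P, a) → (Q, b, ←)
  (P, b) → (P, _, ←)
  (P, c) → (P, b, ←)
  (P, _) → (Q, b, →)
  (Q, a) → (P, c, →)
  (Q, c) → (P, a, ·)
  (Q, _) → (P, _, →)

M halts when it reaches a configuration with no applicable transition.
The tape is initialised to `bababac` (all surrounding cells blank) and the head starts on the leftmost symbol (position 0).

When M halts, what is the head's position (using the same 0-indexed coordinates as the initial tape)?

6

state=P head=0 tape=_[b]ababac   (P,b)→(P,_,←)
state=P head=-1 tape=[_]_ababac   (P,_)→(Q,b,→)
state=Q head=0 tape=b[_]ababac   (Q,_)→(P,_,→)
state=P head=1 tape=b_[a]babac   (P,a)→(Q,b,←)
state=Q head=0 tape=b[_]bbabac   (Q,_)→(P,_,→)
state=P head=1 tape=b_[b]babac   (P,b)→(P,_,←)
state=P head=0 tape=b[_]_babac   (P,_)→(Q,b,→)
state=Q head=1 tape=bb[_]babac   (Q,_)→(P,_,→)
state=P head=2 tape=bb_[b]abac   (P,b)→(P,_,←)
state=P head=1 tape=bb[_]_abac   (P,_)→(Q,b,→)
state=Q head=2 tape=bbb[_]abac   (Q,_)→(P,_,→)
state=P head=3 tape=bbb_[a]bac   (P,a)→(Q,b,←)
state=Q head=2 tape=bbb[_]bbac   (Q,_)→(P,_,→)
state=P head=3 tape=bbb_[b]bac   (P,b)→(P,_,←)
state=P head=2 tape=bbb[_]_bac   (P,_)→(Q,b,→)
state=Q head=3 tape=bbbb[_]bac   (Q,_)→(P,_,→)
state=P head=4 tape=bbbb_[b]ac   (P,b)→(P,_,←)
state=P head=3 tape=bbbb[_]_ac   (P,_)→(Q,b,→)
state=Q head=4 tape=bbbbb[_]ac   (Q,_)→(P,_,→)
state=P head=5 tape=bbbbb_[a]c   (P,a)→(Q,b,←)
state=Q head=4 tape=bbbbb[_]bc   (Q,_)→(P,_,→)
state=P head=5 tape=bbbbb_[b]c   (P,b)→(P,_,←)
state=P head=4 tape=bbbbb[_]_c   (P,_)→(Q,b,→)
state=Q head=5 tape=bbbbbb[_]c   (Q,_)→(P,_,→)
state=P head=6 tape=bbbbbb_[c]   (P,c)→(P,b,←)
state=P head=5 tape=bbbbbb[_]b   (P,_)→(Q,b,→)
state=Q head=6 tape=bbbbbbb[b]
At halt the head is at cell 6.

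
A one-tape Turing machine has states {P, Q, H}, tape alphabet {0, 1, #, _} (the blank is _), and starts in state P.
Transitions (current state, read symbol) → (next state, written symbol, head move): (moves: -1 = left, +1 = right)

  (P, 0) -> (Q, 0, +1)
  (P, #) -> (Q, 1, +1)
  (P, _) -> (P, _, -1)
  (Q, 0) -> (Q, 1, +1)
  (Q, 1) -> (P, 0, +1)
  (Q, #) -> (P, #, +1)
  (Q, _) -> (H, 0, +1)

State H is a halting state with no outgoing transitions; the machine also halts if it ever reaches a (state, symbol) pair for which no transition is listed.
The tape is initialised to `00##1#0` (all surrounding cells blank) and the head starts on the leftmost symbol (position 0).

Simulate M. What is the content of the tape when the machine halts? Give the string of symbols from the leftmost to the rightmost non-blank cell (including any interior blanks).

P | [0]0##1#0__   read 0 → write 0, move +1, go to Q
Q | 0[0]##1#0__   read 0 → write 1, move +1, go to Q
Q | 01[#]#1#0__   read # → write #, move +1, go to P
P | 01#[#]1#0__   read # → write 1, move +1, go to Q
Q | 01#1[1]#0__   read 1 → write 0, move +1, go to P
P | 01#10[#]0__   read # → write 1, move +1, go to Q
Q | 01#101[0]__   read 0 → write 1, move +1, go to Q
Q | 01#1011[_]_   read _ → write 0, move +1, go to H
H | 01#10110[_]
The non-blank tape span at halt is 01#10110.

01#10110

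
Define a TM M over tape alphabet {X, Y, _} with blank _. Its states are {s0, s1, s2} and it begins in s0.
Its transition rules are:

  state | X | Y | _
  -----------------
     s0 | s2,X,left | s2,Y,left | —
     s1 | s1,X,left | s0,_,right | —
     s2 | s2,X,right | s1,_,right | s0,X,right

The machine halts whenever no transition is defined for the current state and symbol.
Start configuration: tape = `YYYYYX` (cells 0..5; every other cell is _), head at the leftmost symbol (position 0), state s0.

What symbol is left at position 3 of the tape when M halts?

state=s0 head=0 tape=_[Y]YYYYX   (s0,Y)→(s2,Y,left)
state=s2 head=-1 tape=[_]YYYYYX   (s2,_)→(s0,X,right)
state=s0 head=0 tape=X[Y]YYYYX   (s0,Y)→(s2,Y,left)
state=s2 head=-1 tape=[X]YYYYYX   (s2,X)→(s2,X,right)
state=s2 head=0 tape=X[Y]YYYYX   (s2,Y)→(s1,_,right)
state=s1 head=1 tape=X_[Y]YYYX   (s1,Y)→(s0,_,right)
state=s0 head=2 tape=X__[Y]YYX   (s0,Y)→(s2,Y,left)
state=s2 head=1 tape=X_[_]YYYX   (s2,_)→(s0,X,right)
state=s0 head=2 tape=X_X[Y]YYX   (s0,Y)→(s2,Y,left)
state=s2 head=1 tape=X_[X]YYYX   (s2,X)→(s2,X,right)
state=s2 head=2 tape=X_X[Y]YYX   (s2,Y)→(s1,_,right)
state=s1 head=3 tape=X_X_[Y]YX   (s1,Y)→(s0,_,right)
state=s0 head=4 tape=X_X__[Y]X   (s0,Y)→(s2,Y,left)
state=s2 head=3 tape=X_X_[_]YX   (s2,_)→(s0,X,right)
state=s0 head=4 tape=X_X_X[Y]X   (s0,Y)→(s2,Y,left)
state=s2 head=3 tape=X_X_[X]YX   (s2,X)→(s2,X,right)
state=s2 head=4 tape=X_X_X[Y]X   (s2,Y)→(s1,_,right)
state=s1 head=5 tape=X_X_X_[X]   (s1,X)→(s1,X,left)
state=s1 head=4 tape=X_X_X[_]X
Cell 3 holds X when M halts.

X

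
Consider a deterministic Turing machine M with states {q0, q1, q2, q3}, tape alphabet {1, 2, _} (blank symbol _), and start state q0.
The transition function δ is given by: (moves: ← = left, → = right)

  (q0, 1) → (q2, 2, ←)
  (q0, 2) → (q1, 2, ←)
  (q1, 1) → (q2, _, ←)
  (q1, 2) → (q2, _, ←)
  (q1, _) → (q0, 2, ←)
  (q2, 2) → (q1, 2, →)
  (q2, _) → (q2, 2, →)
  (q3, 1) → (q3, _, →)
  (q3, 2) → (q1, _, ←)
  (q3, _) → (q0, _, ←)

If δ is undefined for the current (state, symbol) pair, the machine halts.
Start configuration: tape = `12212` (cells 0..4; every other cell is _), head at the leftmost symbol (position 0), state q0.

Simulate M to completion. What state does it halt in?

q0

q0 | ____[1]2212   read 1 → write 2, move ←, go to q2
q2 | ___[_]22212   read _ → write 2, move →, go to q2
q2 | ___2[2]2212   read 2 → write 2, move →, go to q1
q1 | ___22[2]212   read 2 → write _, move ←, go to q2
q2 | ___2[2]_212   read 2 → write 2, move →, go to q1
q1 | ___22[_]212   read _ → write 2, move ←, go to q0
q0 | ___2[2]2212   read 2 → write 2, move ←, go to q1
q1 | ___[2]22212   read 2 → write _, move ←, go to q2
q2 | __[_]_22212   read _ → write 2, move →, go to q2
q2 | __2[_]22212   read _ → write 2, move →, go to q2
q2 | __22[2]2212   read 2 → write 2, move →, go to q1
q1 | __222[2]212   read 2 → write _, move ←, go to q2
q2 | __22[2]_212   read 2 → write 2, move →, go to q1
q1 | __222[_]212   read _ → write 2, move ←, go to q0
q0 | __22[2]2212   read 2 → write 2, move ←, go to q1
q1 | __2[2]22212   read 2 → write _, move ←, go to q2
q2 | __[2]_22212   read 2 → write 2, move →, go to q1
q1 | __2[_]22212   read _ → write 2, move ←, go to q0
q0 | __[2]222212   read 2 → write 2, move ←, go to q1
q1 | _[_]2222212   read _ → write 2, move ←, go to q0
q0 | [_]22222212
No transition is defined for (q0, _); M halts in state q0.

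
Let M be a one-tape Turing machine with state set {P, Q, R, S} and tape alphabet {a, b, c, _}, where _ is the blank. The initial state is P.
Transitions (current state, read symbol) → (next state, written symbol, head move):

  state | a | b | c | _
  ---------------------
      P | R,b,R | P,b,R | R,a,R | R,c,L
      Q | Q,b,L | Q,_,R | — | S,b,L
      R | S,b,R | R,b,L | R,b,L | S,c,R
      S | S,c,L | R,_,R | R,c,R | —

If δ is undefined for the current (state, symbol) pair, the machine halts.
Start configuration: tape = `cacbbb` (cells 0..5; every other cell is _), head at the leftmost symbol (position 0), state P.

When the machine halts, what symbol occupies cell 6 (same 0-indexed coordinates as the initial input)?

state=P head=0 tape=[c]acbbb__   (P,c)→(R,a,R)
state=R head=1 tape=a[a]cbbb__   (R,a)→(S,b,R)
state=S head=2 tape=ab[c]bbb__   (S,c)→(R,c,R)
state=R head=3 tape=abc[b]bb__   (R,b)→(R,b,L)
state=R head=2 tape=ab[c]bbb__   (R,c)→(R,b,L)
state=R head=1 tape=a[b]bbbb__   (R,b)→(R,b,L)
state=R head=0 tape=[a]bbbbb__   (R,a)→(S,b,R)
state=S head=1 tape=b[b]bbbb__   (S,b)→(R,_,R)
state=R head=2 tape=b_[b]bbb__   (R,b)→(R,b,L)
state=R head=1 tape=b[_]bbbb__   (R,_)→(S,c,R)
state=S head=2 tape=bc[b]bbb__   (S,b)→(R,_,R)
state=R head=3 tape=bc_[b]bb__   (R,b)→(R,b,L)
state=R head=2 tape=bc[_]bbb__   (R,_)→(S,c,R)
state=S head=3 tape=bcc[b]bb__   (S,b)→(R,_,R)
state=R head=4 tape=bcc_[b]b__   (R,b)→(R,b,L)
state=R head=3 tape=bcc[_]bb__   (R,_)→(S,c,R)
state=S head=4 tape=bccc[b]b__   (S,b)→(R,_,R)
state=R head=5 tape=bccc_[b]__   (R,b)→(R,b,L)
state=R head=4 tape=bccc[_]b__   (R,_)→(S,c,R)
state=S head=5 tape=bcccc[b]__   (S,b)→(R,_,R)
state=R head=6 tape=bcccc_[_]_   (R,_)→(S,c,R)
state=S head=7 tape=bcccc_c[_]
Cell 6 holds c when M halts.

c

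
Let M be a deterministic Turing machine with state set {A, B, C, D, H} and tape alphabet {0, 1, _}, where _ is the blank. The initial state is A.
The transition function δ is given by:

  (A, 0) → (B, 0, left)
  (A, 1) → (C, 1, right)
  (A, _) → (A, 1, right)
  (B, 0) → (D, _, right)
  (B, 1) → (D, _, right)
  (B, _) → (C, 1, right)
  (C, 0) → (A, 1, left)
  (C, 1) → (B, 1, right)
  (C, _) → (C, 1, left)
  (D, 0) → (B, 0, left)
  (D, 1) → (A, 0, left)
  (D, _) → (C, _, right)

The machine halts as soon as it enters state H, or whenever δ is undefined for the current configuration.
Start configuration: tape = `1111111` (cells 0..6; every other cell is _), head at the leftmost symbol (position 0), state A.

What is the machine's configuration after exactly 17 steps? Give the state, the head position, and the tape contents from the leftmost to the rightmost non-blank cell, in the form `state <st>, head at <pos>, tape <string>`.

state D, head at 5, tape 1111_01

A | [1]111111   read 1 → write 1, move right, go to C
C | 1[1]11111   read 1 → write 1, move right, go to B
B | 11[1]1111   read 1 → write _, move right, go to D
D | 11_[1]111   read 1 → write 0, move left, go to A
A | 11[_]0111   read _ → write 1, move right, go to A
A | 111[0]111   read 0 → write 0, move left, go to B
B | 11[1]0111   read 1 → write _, move right, go to D
D | 11_[0]111   read 0 → write 0, move left, go to B
B | 11[_]0111   read _ → write 1, move right, go to C
C | 111[0]111   read 0 → write 1, move left, go to A
A | 11[1]1111   read 1 → write 1, move right, go to C
C | 111[1]111   read 1 → write 1, move right, go to B
B | 1111[1]11   read 1 → write _, move right, go to D
D | 1111_[1]1   read 1 → write 0, move left, go to A
A | 1111[_]01   read _ → write 1, move right, go to A
A | 11111[0]1   read 0 → write 0, move left, go to B
B | 1111[1]01   read 1 → write _, move right, go to D
D | 1111_[0]1
After 17 steps: state D, head at 5, tape 1111_01.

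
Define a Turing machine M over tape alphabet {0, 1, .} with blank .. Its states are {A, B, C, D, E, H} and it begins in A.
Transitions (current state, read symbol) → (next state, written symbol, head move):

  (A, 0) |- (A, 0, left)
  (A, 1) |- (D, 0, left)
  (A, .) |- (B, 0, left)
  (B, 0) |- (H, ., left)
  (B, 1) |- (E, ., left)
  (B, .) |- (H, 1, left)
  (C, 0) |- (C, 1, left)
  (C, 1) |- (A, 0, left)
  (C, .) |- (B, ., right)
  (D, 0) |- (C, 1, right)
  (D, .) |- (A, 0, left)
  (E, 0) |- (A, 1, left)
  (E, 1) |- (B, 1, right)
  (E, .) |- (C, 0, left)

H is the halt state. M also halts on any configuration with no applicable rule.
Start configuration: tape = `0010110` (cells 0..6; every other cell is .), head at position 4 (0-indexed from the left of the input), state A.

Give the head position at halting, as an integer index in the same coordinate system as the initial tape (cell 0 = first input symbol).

-3

A | ...0010[1]10   read 1 → write 0, move left, go to D
D | ...001[0]010   read 0 → write 1, move right, go to C
C | ...0011[0]10   read 0 → write 1, move left, go to C
C | ...001[1]110   read 1 → write 0, move left, go to A
A | ...00[1]0110   read 1 → write 0, move left, go to D
D | ...0[0]00110   read 0 → write 1, move right, go to C
C | ...01[0]0110   read 0 → write 1, move left, go to C
C | ...0[1]10110   read 1 → write 0, move left, go to A
A | ...[0]010110   read 0 → write 0, move left, go to A
A | ..[.]0010110   read . → write 0, move left, go to B
B | .[.]00010110   read . → write 1, move left, go to H
H | [.]100010110
At halt the head is at cell -3.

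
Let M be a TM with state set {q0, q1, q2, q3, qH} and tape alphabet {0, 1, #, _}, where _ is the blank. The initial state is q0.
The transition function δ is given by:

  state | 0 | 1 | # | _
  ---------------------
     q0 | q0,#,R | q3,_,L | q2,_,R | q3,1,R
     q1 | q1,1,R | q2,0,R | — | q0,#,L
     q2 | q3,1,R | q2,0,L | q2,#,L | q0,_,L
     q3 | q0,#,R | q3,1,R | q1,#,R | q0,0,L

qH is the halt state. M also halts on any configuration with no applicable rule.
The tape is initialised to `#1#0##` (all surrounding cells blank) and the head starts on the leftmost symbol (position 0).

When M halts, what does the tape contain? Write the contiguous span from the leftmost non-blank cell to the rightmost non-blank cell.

1#1##_1##

q0 | ___[#]1#0##   read # → write _, move R, go to q2
q2 | ____[1]#0##   read 1 → write 0, move L, go to q2
q2 | ___[_]0#0##   read _ → write _, move L, go to q0
q0 | __[_]_0#0##   read _ → write 1, move R, go to q3
q3 | __1[_]0#0##   read _ → write 0, move L, go to q0
q0 | __[1]00#0##   read 1 → write _, move L, go to q3
q3 | _[_]_00#0##   read _ → write 0, move L, go to q0
q0 | [_]0_00#0##   read _ → write 1, move R, go to q3
q3 | 1[0]_00#0##   read 0 → write #, move R, go to q0
q0 | 1#[_]00#0##   read _ → write 1, move R, go to q3
q3 | 1#1[0]0#0##   read 0 → write #, move R, go to q0
q0 | 1#1#[0]#0##   read 0 → write #, move R, go to q0
q0 | 1#1##[#]0##   read # → write _, move R, go to q2
q2 | 1#1##_[0]##   read 0 → write 1, move R, go to q3
q3 | 1#1##_1[#]#   read # → write #, move R, go to q1
q1 | 1#1##_1#[#]
The non-blank tape span at halt is 1#1##_1##.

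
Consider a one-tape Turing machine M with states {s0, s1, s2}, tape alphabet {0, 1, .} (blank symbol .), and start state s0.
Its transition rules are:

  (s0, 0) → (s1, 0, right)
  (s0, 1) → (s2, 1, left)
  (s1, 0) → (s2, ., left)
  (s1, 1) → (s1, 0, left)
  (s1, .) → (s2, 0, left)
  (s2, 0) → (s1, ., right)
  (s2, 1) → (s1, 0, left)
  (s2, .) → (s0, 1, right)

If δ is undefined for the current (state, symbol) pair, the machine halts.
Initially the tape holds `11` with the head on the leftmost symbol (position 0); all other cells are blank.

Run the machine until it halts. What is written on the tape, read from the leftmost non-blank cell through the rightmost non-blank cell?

1111.01

state=s0 head=0 tape=.....[1]1   (s0,1)→(s2,1,left)
state=s2 head=-1 tape=....[.]11   (s2,.)→(s0,1,right)
state=s0 head=0 tape=....1[1]1   (s0,1)→(s2,1,left)
state=s2 head=-1 tape=....[1]11   (s2,1)→(s1,0,left)
state=s1 head=-2 tape=...[.]011   (s1,.)→(s2,0,left)
state=s2 head=-3 tape=..[.]0011   (s2,.)→(s0,1,right)
state=s0 head=-2 tape=..1[0]011   (s0,0)→(s1,0,right)
state=s1 head=-1 tape=..10[0]11   (s1,0)→(s2,.,left)
state=s2 head=-2 tape=..1[0].11   (s2,0)→(s1,.,right)
state=s1 head=-1 tape=..1.[.]11   (s1,.)→(s2,0,left)
state=s2 head=-2 tape=..1[.]011   (s2,.)→(s0,1,right)
state=s0 head=-1 tape=..11[0]11   (s0,0)→(s1,0,right)
state=s1 head=0 tape=..110[1]1   (s1,1)→(s1,0,left)
state=s1 head=-1 tape=..11[0]01   (s1,0)→(s2,.,left)
state=s2 head=-2 tape=..1[1].01   (s2,1)→(s1,0,left)
state=s1 head=-3 tape=..[1]0.01   (s1,1)→(s1,0,left)
state=s1 head=-4 tape=.[.]00.01   (s1,.)→(s2,0,left)
state=s2 head=-5 tape=[.]000.01   (s2,.)→(s0,1,right)
state=s0 head=-4 tape=1[0]00.01   (s0,0)→(s1,0,right)
state=s1 head=-3 tape=10[0]0.01   (s1,0)→(s2,.,left)
state=s2 head=-4 tape=1[0].0.01   (s2,0)→(s1,.,right)
state=s1 head=-3 tape=1.[.]0.01   (s1,.)→(s2,0,left)
state=s2 head=-4 tape=1[.]00.01   (s2,.)→(s0,1,right)
state=s0 head=-3 tape=11[0]0.01   (s0,0)→(s1,0,right)
state=s1 head=-2 tape=110[0].01   (s1,0)→(s2,.,left)
state=s2 head=-3 tape=11[0]..01   (s2,0)→(s1,.,right)
state=s1 head=-2 tape=11.[.].01   (s1,.)→(s2,0,left)
state=s2 head=-3 tape=11[.]0.01   (s2,.)→(s0,1,right)
state=s0 head=-2 tape=111[0].01   (s0,0)→(s1,0,right)
state=s1 head=-1 tape=1110[.]01   (s1,.)→(s2,0,left)
state=s2 head=-2 tape=111[0]001   (s2,0)→(s1,.,right)
state=s1 head=-1 tape=111.[0]01   (s1,0)→(s2,.,left)
state=s2 head=-2 tape=111[.].01   (s2,.)→(s0,1,right)
state=s0 head=-1 tape=1111[.]01
The non-blank tape span at halt is 1111.01.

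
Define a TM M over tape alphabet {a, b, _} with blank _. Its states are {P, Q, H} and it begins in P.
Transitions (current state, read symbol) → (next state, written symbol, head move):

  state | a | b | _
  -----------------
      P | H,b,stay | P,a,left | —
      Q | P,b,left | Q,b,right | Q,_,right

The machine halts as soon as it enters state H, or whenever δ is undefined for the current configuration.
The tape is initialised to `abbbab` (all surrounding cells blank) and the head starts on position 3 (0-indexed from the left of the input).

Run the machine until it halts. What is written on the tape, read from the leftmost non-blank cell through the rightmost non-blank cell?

state=P head=3 tape=abb[b]ab   (P,b)→(P,a,left)
state=P head=2 tape=ab[b]aab   (P,b)→(P,a,left)
state=P head=1 tape=a[b]aaab   (P,b)→(P,a,left)
state=P head=0 tape=[a]aaaab   (P,a)→(H,b,stay)
state=H head=0 tape=[b]aaaab
The non-blank tape span at halt is baaaab.

baaaab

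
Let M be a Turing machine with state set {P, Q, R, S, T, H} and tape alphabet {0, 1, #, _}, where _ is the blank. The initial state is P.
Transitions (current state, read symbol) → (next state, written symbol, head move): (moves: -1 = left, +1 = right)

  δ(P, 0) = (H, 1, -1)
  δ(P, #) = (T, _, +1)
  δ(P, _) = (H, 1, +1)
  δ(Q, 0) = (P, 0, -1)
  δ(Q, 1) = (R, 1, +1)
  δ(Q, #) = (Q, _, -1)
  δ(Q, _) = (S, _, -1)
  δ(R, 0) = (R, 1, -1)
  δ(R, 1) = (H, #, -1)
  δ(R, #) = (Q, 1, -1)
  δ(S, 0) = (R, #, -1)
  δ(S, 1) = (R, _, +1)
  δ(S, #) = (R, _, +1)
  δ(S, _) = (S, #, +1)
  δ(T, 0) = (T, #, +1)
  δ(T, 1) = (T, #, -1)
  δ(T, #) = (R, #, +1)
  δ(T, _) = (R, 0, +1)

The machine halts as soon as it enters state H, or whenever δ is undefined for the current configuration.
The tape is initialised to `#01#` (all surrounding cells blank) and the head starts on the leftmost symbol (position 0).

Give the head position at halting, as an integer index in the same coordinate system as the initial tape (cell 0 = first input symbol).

P | _[#]01#   read # → write _, move +1, go to T
T | __[0]1#   read 0 → write #, move +1, go to T
T | __#[1]#   read 1 → write #, move -1, go to T
T | __[#]##   read # → write #, move +1, go to R
R | __#[#]#   read # → write 1, move -1, go to Q
Q | __[#]1#   read # → write _, move -1, go to Q
Q | _[_]_1#   read _ → write _, move -1, go to S
S | [_]__1#   read _ → write #, move +1, go to S
S | #[_]_1#   read _ → write #, move +1, go to S
S | ##[_]1#   read _ → write #, move +1, go to S
S | ###[1]#   read 1 → write _, move +1, go to R
R | ###_[#]   read # → write 1, move -1, go to Q
Q | ###[_]1   read _ → write _, move -1, go to S
S | ##[#]_1   read # → write _, move +1, go to R
R | ##_[_]1
At halt the head is at cell 2.

2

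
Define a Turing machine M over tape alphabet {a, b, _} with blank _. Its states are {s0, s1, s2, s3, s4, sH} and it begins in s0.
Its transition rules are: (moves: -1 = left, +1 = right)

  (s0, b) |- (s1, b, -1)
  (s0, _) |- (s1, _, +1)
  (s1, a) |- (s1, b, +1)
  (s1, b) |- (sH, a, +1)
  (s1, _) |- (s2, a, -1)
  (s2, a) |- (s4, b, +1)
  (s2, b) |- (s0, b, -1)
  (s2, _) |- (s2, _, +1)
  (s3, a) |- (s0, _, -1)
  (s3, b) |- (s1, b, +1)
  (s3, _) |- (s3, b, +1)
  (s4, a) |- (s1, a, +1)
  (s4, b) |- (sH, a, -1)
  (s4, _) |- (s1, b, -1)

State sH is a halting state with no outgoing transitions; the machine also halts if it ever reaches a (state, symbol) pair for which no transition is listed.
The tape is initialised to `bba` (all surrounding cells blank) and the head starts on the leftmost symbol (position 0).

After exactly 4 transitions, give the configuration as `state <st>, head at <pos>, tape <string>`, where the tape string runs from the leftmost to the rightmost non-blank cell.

state s4, head at 0, tape bbba

s0 | __[b]ba   read b → write b, move -1, go to s1
s1 | _[_]bba   read _ → write a, move -1, go to s2
s2 | [_]abba   read _ → write _, move +1, go to s2
s2 | _[a]bba   read a → write b, move +1, go to s4
s4 | _b[b]ba
After 4 steps: state s4, head at 0, tape bbba.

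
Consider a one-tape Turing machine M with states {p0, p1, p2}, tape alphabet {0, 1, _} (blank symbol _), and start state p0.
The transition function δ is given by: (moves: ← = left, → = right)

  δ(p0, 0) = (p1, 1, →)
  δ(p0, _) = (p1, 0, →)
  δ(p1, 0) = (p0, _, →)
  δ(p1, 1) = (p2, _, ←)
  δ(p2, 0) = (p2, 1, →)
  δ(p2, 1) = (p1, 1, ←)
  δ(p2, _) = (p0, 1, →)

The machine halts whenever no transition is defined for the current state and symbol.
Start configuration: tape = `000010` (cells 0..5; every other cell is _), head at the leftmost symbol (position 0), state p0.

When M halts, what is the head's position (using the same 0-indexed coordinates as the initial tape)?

4

p0 | [0]00010   read 0 → write 1, move →, go to p1
p1 | 1[0]0010   read 0 → write _, move →, go to p0
p0 | 1_[0]010   read 0 → write 1, move →, go to p1
p1 | 1_1[0]10   read 0 → write _, move →, go to p0
p0 | 1_1_[1]0
At halt the head is at cell 4.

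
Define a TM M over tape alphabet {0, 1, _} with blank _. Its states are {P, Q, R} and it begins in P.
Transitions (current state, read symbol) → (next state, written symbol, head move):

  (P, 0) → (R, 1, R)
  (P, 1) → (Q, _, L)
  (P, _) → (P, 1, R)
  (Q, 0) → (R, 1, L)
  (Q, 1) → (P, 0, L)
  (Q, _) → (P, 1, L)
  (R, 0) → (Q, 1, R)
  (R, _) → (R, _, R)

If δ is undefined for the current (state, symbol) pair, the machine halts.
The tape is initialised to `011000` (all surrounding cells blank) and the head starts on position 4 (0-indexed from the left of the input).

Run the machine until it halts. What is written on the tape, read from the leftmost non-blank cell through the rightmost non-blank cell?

P | _0110[0]0_   read 0 → write 1, move R, go to R
R | _01101[0]_   read 0 → write 1, move R, go to Q
Q | _011011[_]   read _ → write 1, move L, go to P
P | _01101[1]1   read 1 → write _, move L, go to Q
Q | _0110[1]_1   read 1 → write 0, move L, go to P
P | _011[0]0_1   read 0 → write 1, move R, go to R
R | _0111[0]_1   read 0 → write 1, move R, go to Q
Q | _01111[_]1   read _ → write 1, move L, go to P
P | _0111[1]11   read 1 → write _, move L, go to Q
Q | _011[1]_11   read 1 → write 0, move L, go to P
P | _01[1]0_11   read 1 → write _, move L, go to Q
Q | _0[1]_0_11   read 1 → write 0, move L, go to P
P | _[0]0_0_11   read 0 → write 1, move R, go to R
R | _1[0]_0_11   read 0 → write 1, move R, go to Q
Q | _11[_]0_11   read _ → write 1, move L, go to P
P | _1[1]10_11   read 1 → write _, move L, go to Q
Q | _[1]_10_11   read 1 → write 0, move L, go to P
P | [_]0_10_11   read _ → write 1, move R, go to P
P | 1[0]_10_11   read 0 → write 1, move R, go to R
R | 11[_]10_11   read _ → write _, move R, go to R
R | 11_[1]0_11
The non-blank tape span at halt is 11_10_11.

11_10_11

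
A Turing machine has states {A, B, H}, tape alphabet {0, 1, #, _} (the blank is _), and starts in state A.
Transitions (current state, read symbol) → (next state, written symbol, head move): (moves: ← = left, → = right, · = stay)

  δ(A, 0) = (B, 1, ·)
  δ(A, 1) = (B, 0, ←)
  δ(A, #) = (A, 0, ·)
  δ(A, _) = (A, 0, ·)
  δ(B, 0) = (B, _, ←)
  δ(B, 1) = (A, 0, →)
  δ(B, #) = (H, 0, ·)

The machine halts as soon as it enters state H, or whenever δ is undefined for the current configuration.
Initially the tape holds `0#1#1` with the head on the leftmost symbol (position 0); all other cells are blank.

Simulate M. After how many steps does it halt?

A | _[0]#1#1   read 0 → write 1, move ·, go to B
B | _[1]#1#1   read 1 → write 0, move →, go to A
A | _0[#]1#1   read # → write 0, move ·, go to A
A | _0[0]1#1   read 0 → write 1, move ·, go to B
B | _0[1]1#1   read 1 → write 0, move →, go to A
A | _00[1]#1   read 1 → write 0, move ←, go to B
B | _0[0]0#1   read 0 → write _, move ←, go to B
B | _[0]_0#1   read 0 → write _, move ←, go to B
B | [_]__0#1
M halts after 8 transitions.

8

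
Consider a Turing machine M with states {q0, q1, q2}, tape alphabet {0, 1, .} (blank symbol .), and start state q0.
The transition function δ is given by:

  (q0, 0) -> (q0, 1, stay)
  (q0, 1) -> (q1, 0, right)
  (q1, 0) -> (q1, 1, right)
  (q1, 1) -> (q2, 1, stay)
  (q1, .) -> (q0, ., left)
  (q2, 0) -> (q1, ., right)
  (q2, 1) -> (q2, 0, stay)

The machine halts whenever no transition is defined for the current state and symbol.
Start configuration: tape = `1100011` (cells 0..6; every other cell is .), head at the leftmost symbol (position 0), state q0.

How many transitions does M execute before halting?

14

state=q0 head=0 tape=[1]100011.   (q0,1)→(q1,0,right)
state=q1 head=1 tape=0[1]00011.   (q1,1)→(q2,1,stay)
state=q2 head=1 tape=0[1]00011.   (q2,1)→(q2,0,stay)
state=q2 head=1 tape=0[0]00011.   (q2,0)→(q1,.,right)
state=q1 head=2 tape=0.[0]0011.   (q1,0)→(q1,1,right)
state=q1 head=3 tape=0.1[0]011.   (q1,0)→(q1,1,right)
state=q1 head=4 tape=0.11[0]11.   (q1,0)→(q1,1,right)
state=q1 head=5 tape=0.111[1]1.   (q1,1)→(q2,1,stay)
state=q2 head=5 tape=0.111[1]1.   (q2,1)→(q2,0,stay)
state=q2 head=5 tape=0.111[0]1.   (q2,0)→(q1,.,right)
state=q1 head=6 tape=0.111.[1].   (q1,1)→(q2,1,stay)
state=q2 head=6 tape=0.111.[1].   (q2,1)→(q2,0,stay)
state=q2 head=6 tape=0.111.[0].   (q2,0)→(q1,.,right)
state=q1 head=7 tape=0.111..[.]   (q1,.)→(q0,.,left)
state=q0 head=6 tape=0.111.[.].
M halts after 14 transitions.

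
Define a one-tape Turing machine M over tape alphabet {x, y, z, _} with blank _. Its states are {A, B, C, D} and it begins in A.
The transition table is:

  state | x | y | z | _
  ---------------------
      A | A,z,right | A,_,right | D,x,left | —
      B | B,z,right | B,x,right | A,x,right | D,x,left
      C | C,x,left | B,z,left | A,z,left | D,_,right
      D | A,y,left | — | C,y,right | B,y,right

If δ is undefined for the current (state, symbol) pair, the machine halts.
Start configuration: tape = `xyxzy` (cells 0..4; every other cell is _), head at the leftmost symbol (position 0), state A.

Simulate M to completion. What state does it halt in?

state=A head=0 tape=__[x]yxzy_   (A,x)→(A,z,right)
state=A head=1 tape=__z[y]xzy_   (A,y)→(A,_,right)
state=A head=2 tape=__z_[x]zy_   (A,x)→(A,z,right)
state=A head=3 tape=__z_z[z]y_   (A,z)→(D,x,left)
state=D head=2 tape=__z_[z]xy_   (D,z)→(C,y,right)
state=C head=3 tape=__z_y[x]y_   (C,x)→(C,x,left)
state=C head=2 tape=__z_[y]xy_   (C,y)→(B,z,left)
state=B head=1 tape=__z[_]zxy_   (B,_)→(D,x,left)
state=D head=0 tape=__[z]xzxy_   (D,z)→(C,y,right)
state=C head=1 tape=__y[x]zxy_   (C,x)→(C,x,left)
state=C head=0 tape=__[y]xzxy_   (C,y)→(B,z,left)
state=B head=-1 tape=_[_]zxzxy_   (B,_)→(D,x,left)
state=D head=-2 tape=[_]xzxzxy_   (D,_)→(B,y,right)
state=B head=-1 tape=y[x]zxzxy_   (B,x)→(B,z,right)
state=B head=0 tape=yz[z]xzxy_   (B,z)→(A,x,right)
state=A head=1 tape=yzx[x]zxy_   (A,x)→(A,z,right)
state=A head=2 tape=yzxz[z]xy_   (A,z)→(D,x,left)
state=D head=1 tape=yzx[z]xxy_   (D,z)→(C,y,right)
state=C head=2 tape=yzxy[x]xy_   (C,x)→(C,x,left)
state=C head=1 tape=yzx[y]xxy_   (C,y)→(B,z,left)
state=B head=0 tape=yz[x]zxxy_   (B,x)→(B,z,right)
state=B head=1 tape=yzz[z]xxy_   (B,z)→(A,x,right)
state=A head=2 tape=yzzx[x]xy_   (A,x)→(A,z,right)
state=A head=3 tape=yzzxz[x]y_   (A,x)→(A,z,right)
state=A head=4 tape=yzzxzz[y]_   (A,y)→(A,_,right)
state=A head=5 tape=yzzxzz_[_]
No transition is defined for (A, _); M halts in state A.

A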